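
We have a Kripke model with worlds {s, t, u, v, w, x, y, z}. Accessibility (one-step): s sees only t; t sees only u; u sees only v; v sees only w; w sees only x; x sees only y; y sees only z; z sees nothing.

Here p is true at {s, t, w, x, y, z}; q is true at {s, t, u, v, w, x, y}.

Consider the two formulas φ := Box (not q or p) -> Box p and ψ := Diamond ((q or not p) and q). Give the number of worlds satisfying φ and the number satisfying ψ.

For Box (not q or p) -> Box p:
s: Box (not q or p) is T, Box p is T. ✓
t: Box (not q or p) is F, Box p is F. ✓
u: Box (not q or p) is F, Box p is F. ✓
v: Box (not q or p) is T, Box p is T. ✓
w: Box (not q or p) is T, Box p is T. ✓
x: Box (not q or p) is T, Box p is T. ✓
y: Box (not q or p) is T, Box p is T. ✓
z: Box (not q or p) is T, Box p is T. ✓
— 8 worlds.
For Diamond ((q or not p) and q):
s: successors {t}; (q or not p) and q there: t:T. ✓
t: successors {u}; (q or not p) and q there: u:T. ✓
u: successors {v}; (q or not p) and q there: v:T. ✓
v: successors {w}; (q or not p) and q there: w:T. ✓
w: successors {x}; (q or not p) and q there: x:T. ✓
x: successors {y}; (q or not p) and q there: y:T. ✓
y: successors {z}; (q or not p) and q there: z:F. ✗
z: no successors, so Diamond ((q or not p) and q) fails. ✗
— 6 worlds.

8 and 6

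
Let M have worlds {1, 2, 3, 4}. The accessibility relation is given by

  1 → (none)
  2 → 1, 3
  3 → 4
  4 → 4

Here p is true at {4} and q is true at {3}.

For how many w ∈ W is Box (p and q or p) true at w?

3

1: no successors, so Box (p and q or p) holds vacuously. ✓
2: successors {1, 3}; p and q or p there: 1:F, 3:F. ✗
3: successors {4}; p and q or p there: 4:T. ✓
4: successors {4}; p and q or p there: 4:T. ✓
Satisfying worlds: {1, 3, 4}.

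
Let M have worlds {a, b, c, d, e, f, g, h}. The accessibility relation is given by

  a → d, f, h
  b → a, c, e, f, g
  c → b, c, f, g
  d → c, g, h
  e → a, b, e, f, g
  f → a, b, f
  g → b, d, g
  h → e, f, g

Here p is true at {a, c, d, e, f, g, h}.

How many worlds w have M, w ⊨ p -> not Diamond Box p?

2

a: p is T, not Diamond Box p is F. ✗
b: p is F, not Diamond Box p is F. ✓
c: p is T, not Diamond Box p is F. ✗
d: p is T, not Diamond Box p is F. ✗
e: p is T, not Diamond Box p is F. ✗
f: p is T, not Diamond Box p is F. ✗
g: p is T, not Diamond Box p is F. ✗
h: p is T, not Diamond Box p is T. ✓
Satisfying worlds: {b, h}.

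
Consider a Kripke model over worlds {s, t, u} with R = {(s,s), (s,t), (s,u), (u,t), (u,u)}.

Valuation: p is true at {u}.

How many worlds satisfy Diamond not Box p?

2

s: successors {s, t, u}; not Box p there: s:T, t:F, u:T. ✓
t: no successors, so Diamond not Box p fails. ✗
u: successors {t, u}; not Box p there: t:F, u:T. ✓
Satisfying worlds: {s, u}.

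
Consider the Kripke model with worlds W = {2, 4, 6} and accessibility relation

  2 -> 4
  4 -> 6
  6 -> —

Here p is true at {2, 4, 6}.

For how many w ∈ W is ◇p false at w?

1

2: successors {4}; p there: 4:T. ✓
4: successors {6}; p there: 6:T. ✓
6: no successors, so ◇p fails. ✗
Satisfying worlds: {2, 4}.
So ◇p fails at the other 1 world.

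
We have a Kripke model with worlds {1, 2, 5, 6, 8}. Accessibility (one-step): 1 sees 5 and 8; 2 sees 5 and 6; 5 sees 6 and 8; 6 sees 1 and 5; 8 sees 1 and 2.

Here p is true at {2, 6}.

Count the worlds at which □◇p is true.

1: successors {5, 8}; ◇p there: 5:T, 8:T. ✓
2: successors {5, 6}; ◇p there: 5:T, 6:F. ✗
5: successors {6, 8}; ◇p there: 6:F, 8:T. ✗
6: successors {1, 5}; ◇p there: 1:F, 5:T. ✗
8: successors {1, 2}; ◇p there: 1:F, 2:T. ✗
Satisfying worlds: {1}.

1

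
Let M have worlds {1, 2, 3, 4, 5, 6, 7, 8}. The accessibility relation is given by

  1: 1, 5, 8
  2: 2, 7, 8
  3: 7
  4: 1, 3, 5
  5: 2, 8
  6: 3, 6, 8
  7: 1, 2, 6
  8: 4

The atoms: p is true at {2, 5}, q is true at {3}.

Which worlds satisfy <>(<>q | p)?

1: successors {1, 5, 8}; <>q | p there: 1:F, 5:T, 8:F. ✓
2: successors {2, 7, 8}; <>q | p there: 2:T, 7:F, 8:F. ✓
3: successors {7}; <>q | p there: 7:F. ✗
4: successors {1, 3, 5}; <>q | p there: 1:F, 3:F, 5:T. ✓
5: successors {2, 8}; <>q | p there: 2:T, 8:F. ✓
6: successors {3, 6, 8}; <>q | p there: 3:F, 6:T, 8:F. ✓
7: successors {1, 2, 6}; <>q | p there: 1:F, 2:T, 6:T. ✓
8: successors {4}; <>q | p there: 4:T. ✓

{1, 2, 4, 5, 6, 7, 8}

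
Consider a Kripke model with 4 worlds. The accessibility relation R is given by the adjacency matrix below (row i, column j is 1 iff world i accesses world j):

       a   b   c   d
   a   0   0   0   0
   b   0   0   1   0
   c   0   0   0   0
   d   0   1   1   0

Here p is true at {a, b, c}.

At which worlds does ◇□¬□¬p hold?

a: no successors, so ◇□¬□¬p fails. ✗
b: successors {c}; □¬□¬p there: c:T. ✓
c: no successors, so ◇□¬□¬p fails. ✗
d: successors {b, c}; □¬□¬p there: b:F, c:T. ✓

{b, d}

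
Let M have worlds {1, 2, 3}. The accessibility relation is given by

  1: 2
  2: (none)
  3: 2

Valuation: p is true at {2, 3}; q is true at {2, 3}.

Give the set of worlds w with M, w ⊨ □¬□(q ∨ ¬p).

1: successors {2}; ¬□(q ∨ ¬p) there: 2:F. ✗
2: no successors, so □¬□(q ∨ ¬p) holds vacuously. ✓
3: successors {2}; ¬□(q ∨ ¬p) there: 2:F. ✗

{2}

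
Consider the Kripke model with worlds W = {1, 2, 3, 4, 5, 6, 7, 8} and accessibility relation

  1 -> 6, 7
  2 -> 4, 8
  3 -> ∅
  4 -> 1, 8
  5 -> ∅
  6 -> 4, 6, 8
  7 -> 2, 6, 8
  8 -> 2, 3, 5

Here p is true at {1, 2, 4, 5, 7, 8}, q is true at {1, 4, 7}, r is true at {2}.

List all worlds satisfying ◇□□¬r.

{2, 4, 6, 7, 8}

1: successors {6, 7}; □□¬r there: 6:F, 7:F. ✗
2: successors {4, 8}; □□¬r there: 4:F, 8:T. ✓
3: no successors, so ◇□□¬r fails. ✗
4: successors {1, 8}; □□¬r there: 1:F, 8:T. ✓
5: no successors, so ◇□□¬r fails. ✗
6: successors {4, 6, 8}; □□¬r there: 4:F, 6:F, 8:T. ✓
7: successors {2, 6, 8}; □□¬r there: 2:F, 6:F, 8:T. ✓
8: successors {2, 3, 5}; □□¬r there: 2:F, 3:T, 5:T. ✓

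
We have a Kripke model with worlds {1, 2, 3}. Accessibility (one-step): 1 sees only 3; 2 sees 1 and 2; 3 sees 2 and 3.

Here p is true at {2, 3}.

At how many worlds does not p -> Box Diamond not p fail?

1: not p is T, Box Diamond not p is F. ✗
2: not p is F, Box Diamond not p is F. ✓
3: not p is F, Box Diamond not p is F. ✓
Satisfying worlds: {2, 3}.
So not p -> Box Diamond not p fails at the other 1 world.

1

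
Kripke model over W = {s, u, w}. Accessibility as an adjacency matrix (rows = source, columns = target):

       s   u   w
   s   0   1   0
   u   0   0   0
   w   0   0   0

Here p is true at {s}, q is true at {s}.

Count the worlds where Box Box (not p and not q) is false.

0

s: successors {u}; Box (not p and not q) there: u:T. ✓
u: no successors, so Box Box (not p and not q) holds vacuously. ✓
w: no successors, so Box Box (not p and not q) holds vacuously. ✓
Satisfying worlds: {s, u, w}.
So Box Box (not p and not q) fails at the other 0 worlds.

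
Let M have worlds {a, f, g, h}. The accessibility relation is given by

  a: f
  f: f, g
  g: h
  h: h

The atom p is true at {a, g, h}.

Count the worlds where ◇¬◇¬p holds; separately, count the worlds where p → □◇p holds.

For ◇¬◇¬p:
a: successors {f}; ¬◇¬p there: f:F. ✗
f: successors {f, g}; ¬◇¬p there: f:F, g:T. ✓
g: successors {h}; ¬◇¬p there: h:T. ✓
h: successors {h}; ¬◇¬p there: h:T. ✓
— 3 worlds.
For p → □◇p:
a: p is T, □◇p is T. ✓
f: p is F, □◇p is T. ✓
g: p is T, □◇p is T. ✓
h: p is T, □◇p is T. ✓
— 4 worlds.

3 and 4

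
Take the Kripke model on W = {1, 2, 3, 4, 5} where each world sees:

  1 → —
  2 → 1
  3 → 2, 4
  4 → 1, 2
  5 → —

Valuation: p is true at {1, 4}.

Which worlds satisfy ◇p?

1: no successors, so ◇p fails. ✗
2: successors {1}; p there: 1:T. ✓
3: successors {2, 4}; p there: 2:F, 4:T. ✓
4: successors {1, 2}; p there: 1:T, 2:F. ✓
5: no successors, so ◇p fails. ✗

{2, 3, 4}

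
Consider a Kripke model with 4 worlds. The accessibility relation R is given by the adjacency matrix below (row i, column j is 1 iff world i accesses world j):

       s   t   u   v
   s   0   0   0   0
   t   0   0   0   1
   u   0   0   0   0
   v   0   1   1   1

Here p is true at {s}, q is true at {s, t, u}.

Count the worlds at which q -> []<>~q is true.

4

s: q is T, []<>~q is T. ✓
t: q is T, []<>~q is T. ✓
u: q is T, []<>~q is T. ✓
v: q is F, []<>~q is F. ✓
Satisfying worlds: {s, t, u, v}.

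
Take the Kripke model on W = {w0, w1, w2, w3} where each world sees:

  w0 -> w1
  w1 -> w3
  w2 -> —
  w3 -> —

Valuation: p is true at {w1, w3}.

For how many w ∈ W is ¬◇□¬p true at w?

w0: ◇□¬p is F. ✓
w1: ◇□¬p is T. ✗
w2: ◇□¬p is F. ✓
w3: ◇□¬p is F. ✓
Satisfying worlds: {w0, w2, w3}.

3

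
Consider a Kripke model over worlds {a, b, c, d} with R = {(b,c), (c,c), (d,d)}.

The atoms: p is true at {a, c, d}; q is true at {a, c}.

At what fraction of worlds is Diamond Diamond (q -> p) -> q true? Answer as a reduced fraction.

1/2

a: Diamond Diamond (q -> p) is F, q is T. ✓
b: Diamond Diamond (q -> p) is T, q is F. ✗
c: Diamond Diamond (q -> p) is T, q is T. ✓
d: Diamond Diamond (q -> p) is T, q is F. ✗
That's 2 of 4 worlds, so 2/4 = 1/2.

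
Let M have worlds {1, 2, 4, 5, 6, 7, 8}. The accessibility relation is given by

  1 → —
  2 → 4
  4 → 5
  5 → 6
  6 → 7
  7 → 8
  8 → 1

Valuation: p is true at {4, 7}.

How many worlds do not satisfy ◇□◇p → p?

1

1: ◇□◇p is F, p is F. ✓
2: ◇□◇p is F, p is F. ✓
4: ◇□◇p is T, p is T. ✓
5: ◇□◇p is F, p is F. ✓
6: ◇□◇p is F, p is F. ✓
7: ◇□◇p is F, p is T. ✓
8: ◇□◇p is T, p is F. ✗
Satisfying worlds: {1, 2, 4, 5, 6, 7}.
So ◇□◇p → p fails at the other 1 world.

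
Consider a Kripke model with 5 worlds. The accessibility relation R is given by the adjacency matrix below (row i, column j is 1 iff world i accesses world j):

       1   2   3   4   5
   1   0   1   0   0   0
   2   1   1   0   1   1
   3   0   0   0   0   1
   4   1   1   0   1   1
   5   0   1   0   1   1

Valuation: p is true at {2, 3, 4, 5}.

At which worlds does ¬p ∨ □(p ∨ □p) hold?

1: ¬p is T, □(p ∨ □p) is T. ✓
2: ¬p is F, □(p ∨ □p) is T. ✓
3: ¬p is F, □(p ∨ □p) is T. ✓
4: ¬p is F, □(p ∨ □p) is T. ✓
5: ¬p is F, □(p ∨ □p) is T. ✓

{1, 2, 3, 4, 5}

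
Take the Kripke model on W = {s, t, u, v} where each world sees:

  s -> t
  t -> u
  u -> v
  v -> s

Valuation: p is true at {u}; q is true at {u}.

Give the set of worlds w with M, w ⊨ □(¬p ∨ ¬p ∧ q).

{s, u, v}

s: successors {t}; ¬p ∨ ¬p ∧ q there: t:T. ✓
t: successors {u}; ¬p ∨ ¬p ∧ q there: u:F. ✗
u: successors {v}; ¬p ∨ ¬p ∧ q there: v:T. ✓
v: successors {s}; ¬p ∨ ¬p ∧ q there: s:T. ✓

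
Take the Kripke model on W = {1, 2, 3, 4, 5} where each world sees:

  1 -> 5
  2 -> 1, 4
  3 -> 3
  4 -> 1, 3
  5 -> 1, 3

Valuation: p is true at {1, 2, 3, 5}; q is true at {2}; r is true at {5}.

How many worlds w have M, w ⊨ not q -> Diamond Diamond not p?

1

1: not q is T, Diamond Diamond not p is F. ✗
2: not q is F, Diamond Diamond not p is F. ✓
3: not q is T, Diamond Diamond not p is F. ✗
4: not q is T, Diamond Diamond not p is F. ✗
5: not q is T, Diamond Diamond not p is F. ✗
Satisfying worlds: {2}.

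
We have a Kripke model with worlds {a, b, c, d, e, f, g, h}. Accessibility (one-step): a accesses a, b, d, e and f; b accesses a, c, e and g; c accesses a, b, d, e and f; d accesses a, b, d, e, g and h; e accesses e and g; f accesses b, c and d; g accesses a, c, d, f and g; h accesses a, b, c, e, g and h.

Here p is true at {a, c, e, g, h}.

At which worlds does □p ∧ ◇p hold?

{b, e}

a: □p is F, ◇p is T. ✗
b: □p is T, ◇p is T. ✓
c: □p is F, ◇p is T. ✗
d: □p is F, ◇p is T. ✗
e: □p is T, ◇p is T. ✓
f: □p is F, ◇p is T. ✗
g: □p is F, ◇p is T. ✗
h: □p is F, ◇p is T. ✗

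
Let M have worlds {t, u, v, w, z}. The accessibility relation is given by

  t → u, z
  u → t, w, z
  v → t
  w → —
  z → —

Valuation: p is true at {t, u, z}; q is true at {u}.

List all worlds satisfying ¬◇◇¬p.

{u, v, w, z}

t: ◇◇¬p is T. ✗
u: ◇◇¬p is F. ✓
v: ◇◇¬p is F. ✓
w: ◇◇¬p is F. ✓
z: ◇◇¬p is F. ✓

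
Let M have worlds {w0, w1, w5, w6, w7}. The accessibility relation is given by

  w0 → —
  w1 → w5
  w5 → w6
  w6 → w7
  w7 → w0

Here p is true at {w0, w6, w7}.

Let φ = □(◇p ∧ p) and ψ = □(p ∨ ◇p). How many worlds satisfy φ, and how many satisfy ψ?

3 and 5

For □(◇p ∧ p):
w0: no successors, so □(◇p ∧ p) holds vacuously. ✓
w1: successors {w5}; ◇p ∧ p there: w5:F. ✗
w5: successors {w6}; ◇p ∧ p there: w6:T. ✓
w6: successors {w7}; ◇p ∧ p there: w7:T. ✓
w7: successors {w0}; ◇p ∧ p there: w0:F. ✗
— 3 worlds.
For □(p ∨ ◇p):
w0: no successors, so □(p ∨ ◇p) holds vacuously. ✓
w1: successors {w5}; p ∨ ◇p there: w5:T. ✓
w5: successors {w6}; p ∨ ◇p there: w6:T. ✓
w6: successors {w7}; p ∨ ◇p there: w7:T. ✓
w7: successors {w0}; p ∨ ◇p there: w0:T. ✓
— 5 worlds.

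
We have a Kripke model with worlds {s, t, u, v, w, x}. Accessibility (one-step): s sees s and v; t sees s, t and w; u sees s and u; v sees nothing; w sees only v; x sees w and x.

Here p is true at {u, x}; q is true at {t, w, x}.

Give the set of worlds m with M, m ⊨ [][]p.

s: successors {s, v}; []p there: s:F, v:T. ✗
t: successors {s, t, w}; []p there: s:F, t:F, w:F. ✗
u: successors {s, u}; []p there: s:F, u:F. ✗
v: no successors, so [][]p holds vacuously. ✓
w: successors {v}; []p there: v:T. ✓
x: successors {w, x}; []p there: w:F, x:F. ✗

{v, w}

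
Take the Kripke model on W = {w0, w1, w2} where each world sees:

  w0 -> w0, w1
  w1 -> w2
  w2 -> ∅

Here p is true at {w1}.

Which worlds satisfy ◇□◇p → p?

w0: ◇□◇p is F, p is F. ✓
w1: ◇□◇p is T, p is T. ✓
w2: ◇□◇p is F, p is F. ✓

{w0, w1, w2}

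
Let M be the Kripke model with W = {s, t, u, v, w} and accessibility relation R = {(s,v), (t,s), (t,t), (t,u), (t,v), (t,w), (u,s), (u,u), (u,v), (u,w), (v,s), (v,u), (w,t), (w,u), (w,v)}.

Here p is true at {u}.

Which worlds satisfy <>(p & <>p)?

{t, u, v, w}

s: successors {v}; p & <>p there: v:F. ✗
t: successors {s, t, u, v, w}; p & <>p there: s:F, t:F, u:T, v:F, w:F. ✓
u: successors {s, u, v, w}; p & <>p there: s:F, u:T, v:F, w:F. ✓
v: successors {s, u}; p & <>p there: s:F, u:T. ✓
w: successors {t, u, v}; p & <>p there: t:F, u:T, v:F. ✓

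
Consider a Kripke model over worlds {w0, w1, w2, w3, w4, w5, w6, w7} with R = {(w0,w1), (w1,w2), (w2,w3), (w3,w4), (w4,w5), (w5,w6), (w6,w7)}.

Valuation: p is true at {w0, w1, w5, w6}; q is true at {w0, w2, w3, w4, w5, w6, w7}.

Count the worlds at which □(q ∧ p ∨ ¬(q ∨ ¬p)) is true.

w0: successors {w1}; q ∧ p ∨ ¬(q ∨ ¬p) there: w1:T. ✓
w1: successors {w2}; q ∧ p ∨ ¬(q ∨ ¬p) there: w2:F. ✗
w2: successors {w3}; q ∧ p ∨ ¬(q ∨ ¬p) there: w3:F. ✗
w3: successors {w4}; q ∧ p ∨ ¬(q ∨ ¬p) there: w4:F. ✗
w4: successors {w5}; q ∧ p ∨ ¬(q ∨ ¬p) there: w5:T. ✓
w5: successors {w6}; q ∧ p ∨ ¬(q ∨ ¬p) there: w6:T. ✓
w6: successors {w7}; q ∧ p ∨ ¬(q ∨ ¬p) there: w7:F. ✗
w7: no successors, so □(q ∧ p ∨ ¬(q ∨ ¬p)) holds vacuously. ✓
Satisfying worlds: {w0, w4, w5, w7}.

4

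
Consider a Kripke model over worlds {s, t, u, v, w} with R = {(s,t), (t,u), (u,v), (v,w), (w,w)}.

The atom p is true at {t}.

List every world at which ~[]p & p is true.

s: ~[]p is F, p is F. ✗
t: ~[]p is T, p is T. ✓
u: ~[]p is T, p is F. ✗
v: ~[]p is T, p is F. ✗
w: ~[]p is T, p is F. ✗

{t}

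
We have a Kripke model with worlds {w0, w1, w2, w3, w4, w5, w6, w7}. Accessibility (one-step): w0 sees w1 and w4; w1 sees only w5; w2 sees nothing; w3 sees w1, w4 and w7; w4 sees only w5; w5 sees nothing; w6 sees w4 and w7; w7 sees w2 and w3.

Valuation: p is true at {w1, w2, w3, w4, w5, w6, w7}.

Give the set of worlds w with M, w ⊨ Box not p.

w0: successors {w1, w4}; not p there: w1:F, w4:F. ✗
w1: successors {w5}; not p there: w5:F. ✗
w2: no successors, so Box not p holds vacuously. ✓
w3: successors {w1, w4, w7}; not p there: w1:F, w4:F, w7:F. ✗
w4: successors {w5}; not p there: w5:F. ✗
w5: no successors, so Box not p holds vacuously. ✓
w6: successors {w4, w7}; not p there: w4:F, w7:F. ✗
w7: successors {w2, w3}; not p there: w2:F, w3:F. ✗

{w2, w5}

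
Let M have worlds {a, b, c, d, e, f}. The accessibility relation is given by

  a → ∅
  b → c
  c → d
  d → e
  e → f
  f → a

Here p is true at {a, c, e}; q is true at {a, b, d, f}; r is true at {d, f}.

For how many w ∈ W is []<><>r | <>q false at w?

2

a: []<><>r is T, <>q is F. ✓
b: []<><>r is F, <>q is F. ✗
c: []<><>r is T, <>q is T. ✓
d: []<><>r is F, <>q is F. ✗
e: []<><>r is F, <>q is T. ✓
f: []<><>r is F, <>q is T. ✓
Satisfying worlds: {a, c, e, f}.
So []<><>r | <>q fails at the other 2 worlds.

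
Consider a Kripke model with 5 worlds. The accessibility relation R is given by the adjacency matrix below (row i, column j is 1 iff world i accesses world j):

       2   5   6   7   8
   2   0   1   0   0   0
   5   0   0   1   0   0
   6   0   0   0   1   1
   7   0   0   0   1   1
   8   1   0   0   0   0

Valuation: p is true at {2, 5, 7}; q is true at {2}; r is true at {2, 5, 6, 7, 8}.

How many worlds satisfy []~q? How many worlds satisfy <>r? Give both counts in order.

4 and 5

For []~q:
2: successors {5}; ~q there: 5:T. ✓
5: successors {6}; ~q there: 6:T. ✓
6: successors {7, 8}; ~q there: 7:T, 8:T. ✓
7: successors {7, 8}; ~q there: 7:T, 8:T. ✓
8: successors {2}; ~q there: 2:F. ✗
— 4 worlds.
For <>r:
2: successors {5}; r there: 5:T. ✓
5: successors {6}; r there: 6:T. ✓
6: successors {7, 8}; r there: 7:T, 8:T. ✓
7: successors {7, 8}; r there: 7:T, 8:T. ✓
8: successors {2}; r there: 2:T. ✓
— 5 worlds.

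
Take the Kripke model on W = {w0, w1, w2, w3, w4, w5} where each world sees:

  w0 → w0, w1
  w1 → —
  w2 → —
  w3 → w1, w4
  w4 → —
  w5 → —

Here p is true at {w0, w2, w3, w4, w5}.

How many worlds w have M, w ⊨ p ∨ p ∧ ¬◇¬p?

5

w0: p is T, p ∧ ¬◇¬p is F. ✓
w1: p is F, p ∧ ¬◇¬p is F. ✗
w2: p is T, p ∧ ¬◇¬p is T. ✓
w3: p is T, p ∧ ¬◇¬p is F. ✓
w4: p is T, p ∧ ¬◇¬p is T. ✓
w5: p is T, p ∧ ¬◇¬p is T. ✓
Satisfying worlds: {w0, w2, w3, w4, w5}.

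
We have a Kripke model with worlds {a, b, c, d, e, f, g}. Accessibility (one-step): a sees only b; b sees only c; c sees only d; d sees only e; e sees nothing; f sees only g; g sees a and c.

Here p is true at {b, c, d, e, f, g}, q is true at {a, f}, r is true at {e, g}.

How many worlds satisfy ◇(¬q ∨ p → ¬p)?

1

a: successors {b}; ¬q ∨ p → ¬p there: b:F. ✗
b: successors {c}; ¬q ∨ p → ¬p there: c:F. ✗
c: successors {d}; ¬q ∨ p → ¬p there: d:F. ✗
d: successors {e}; ¬q ∨ p → ¬p there: e:F. ✗
e: no successors, so ◇(¬q ∨ p → ¬p) fails. ✗
f: successors {g}; ¬q ∨ p → ¬p there: g:F. ✗
g: successors {a, c}; ¬q ∨ p → ¬p there: a:T, c:F. ✓
Satisfying worlds: {g}.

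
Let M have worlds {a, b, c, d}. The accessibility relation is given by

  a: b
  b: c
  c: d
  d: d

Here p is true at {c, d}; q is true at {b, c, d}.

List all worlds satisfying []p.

{b, c, d}

a: successors {b}; p there: b:F. ✗
b: successors {c}; p there: c:T. ✓
c: successors {d}; p there: d:T. ✓
d: successors {d}; p there: d:T. ✓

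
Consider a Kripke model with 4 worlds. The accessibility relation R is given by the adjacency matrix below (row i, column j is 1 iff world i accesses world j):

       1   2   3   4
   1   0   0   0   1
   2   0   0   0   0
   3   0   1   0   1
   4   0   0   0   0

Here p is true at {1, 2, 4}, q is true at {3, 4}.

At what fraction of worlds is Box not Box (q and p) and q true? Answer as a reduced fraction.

1/4

1: Box not Box (q and p) is F, q is F. ✗
2: Box not Box (q and p) is T, q is F. ✗
3: Box not Box (q and p) is F, q is T. ✗
4: Box not Box (q and p) is T, q is T. ✓
That's 1 of 4 worlds, so 1/4.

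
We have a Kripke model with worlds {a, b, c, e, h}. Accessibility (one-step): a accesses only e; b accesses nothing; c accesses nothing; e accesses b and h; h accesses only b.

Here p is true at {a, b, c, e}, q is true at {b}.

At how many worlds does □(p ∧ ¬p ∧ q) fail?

a: successors {e}; p ∧ ¬p ∧ q there: e:F. ✗
b: no successors, so □(p ∧ ¬p ∧ q) holds vacuously. ✓
c: no successors, so □(p ∧ ¬p ∧ q) holds vacuously. ✓
e: successors {b, h}; p ∧ ¬p ∧ q there: b:F, h:F. ✗
h: successors {b}; p ∧ ¬p ∧ q there: b:F. ✗
Satisfying worlds: {b, c}.
So □(p ∧ ¬p ∧ q) fails at the other 3 worlds.

3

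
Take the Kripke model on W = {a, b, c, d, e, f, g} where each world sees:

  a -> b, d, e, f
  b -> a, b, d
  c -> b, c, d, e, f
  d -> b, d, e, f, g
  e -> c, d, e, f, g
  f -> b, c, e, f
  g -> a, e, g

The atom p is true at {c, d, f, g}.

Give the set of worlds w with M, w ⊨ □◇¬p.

a: successors {b, d, e, f}; ◇¬p there: b:T, d:T, e:T, f:T. ✓
b: successors {a, b, d}; ◇¬p there: a:T, b:T, d:T. ✓
c: successors {b, c, d, e, f}; ◇¬p there: b:T, c:T, d:T, e:T, f:T. ✓
d: successors {b, d, e, f, g}; ◇¬p there: b:T, d:T, e:T, f:T, g:T. ✓
e: successors {c, d, e, f, g}; ◇¬p there: c:T, d:T, e:T, f:T, g:T. ✓
f: successors {b, c, e, f}; ◇¬p there: b:T, c:T, e:T, f:T. ✓
g: successors {a, e, g}; ◇¬p there: a:T, e:T, g:T. ✓

{a, b, c, d, e, f, g}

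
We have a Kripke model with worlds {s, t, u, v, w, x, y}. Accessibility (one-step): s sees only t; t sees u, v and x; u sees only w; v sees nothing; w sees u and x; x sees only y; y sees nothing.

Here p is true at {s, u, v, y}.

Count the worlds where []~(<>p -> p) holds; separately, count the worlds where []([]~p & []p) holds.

4 and 3

For []~(<>p -> p):
s: successors {t}; ~(<>p -> p) there: t:T. ✓
t: successors {u, v, x}; ~(<>p -> p) there: u:F, v:F, x:T. ✗
u: successors {w}; ~(<>p -> p) there: w:T. ✓
v: no successors, so []~(<>p -> p) holds vacuously. ✓
w: successors {u, x}; ~(<>p -> p) there: u:F, x:T. ✗
x: successors {y}; ~(<>p -> p) there: y:F. ✗
y: no successors, so []~(<>p -> p) holds vacuously. ✓
— 4 worlds.
For []([]~p & []p):
s: successors {t}; []~p & []p there: t:F. ✗
t: successors {u, v, x}; []~p & []p there: u:F, v:T, x:F. ✗
u: successors {w}; []~p & []p there: w:F. ✗
v: no successors, so []([]~p & []p) holds vacuously. ✓
w: successors {u, x}; []~p & []p there: u:F, x:F. ✗
x: successors {y}; []~p & []p there: y:T. ✓
y: no successors, so []([]~p & []p) holds vacuously. ✓
— 3 worlds.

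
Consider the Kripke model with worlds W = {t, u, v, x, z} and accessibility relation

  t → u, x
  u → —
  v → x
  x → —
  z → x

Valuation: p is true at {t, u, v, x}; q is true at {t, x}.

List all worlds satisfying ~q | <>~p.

t: ~q is F, <>~p is F. ✗
u: ~q is T, <>~p is F. ✓
v: ~q is T, <>~p is F. ✓
x: ~q is F, <>~p is F. ✗
z: ~q is T, <>~p is F. ✓

{u, v, z}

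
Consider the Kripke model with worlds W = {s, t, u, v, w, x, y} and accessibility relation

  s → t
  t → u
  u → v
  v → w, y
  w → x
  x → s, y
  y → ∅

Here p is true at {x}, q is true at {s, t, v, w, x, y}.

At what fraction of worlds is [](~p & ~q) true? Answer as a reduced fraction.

s: successors {t}; ~p & ~q there: t:F. ✗
t: successors {u}; ~p & ~q there: u:T. ✓
u: successors {v}; ~p & ~q there: v:F. ✗
v: successors {w, y}; ~p & ~q there: w:F, y:F. ✗
w: successors {x}; ~p & ~q there: x:F. ✗
x: successors {s, y}; ~p & ~q there: s:F, y:F. ✗
y: no successors, so [](~p & ~q) holds vacuously. ✓
That's 2 of 7 worlds, so 2/7.

2/7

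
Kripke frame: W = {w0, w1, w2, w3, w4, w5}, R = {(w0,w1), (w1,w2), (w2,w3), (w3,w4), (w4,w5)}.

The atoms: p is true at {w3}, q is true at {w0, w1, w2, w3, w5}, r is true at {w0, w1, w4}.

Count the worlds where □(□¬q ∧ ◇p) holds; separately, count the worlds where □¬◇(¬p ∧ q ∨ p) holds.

1 and 3

For □(□¬q ∧ ◇p):
w0: successors {w1}; □¬q ∧ ◇p there: w1:F. ✗
w1: successors {w2}; □¬q ∧ ◇p there: w2:F. ✗
w2: successors {w3}; □¬q ∧ ◇p there: w3:F. ✗
w3: successors {w4}; □¬q ∧ ◇p there: w4:F. ✗
w4: successors {w5}; □¬q ∧ ◇p there: w5:F. ✗
w5: no successors, so □(□¬q ∧ ◇p) holds vacuously. ✓
— 1 world.
For □¬◇(¬p ∧ q ∨ p):
w0: successors {w1}; ¬◇(¬p ∧ q ∨ p) there: w1:F. ✗
w1: successors {w2}; ¬◇(¬p ∧ q ∨ p) there: w2:F. ✗
w2: successors {w3}; ¬◇(¬p ∧ q ∨ p) there: w3:T. ✓
w3: successors {w4}; ¬◇(¬p ∧ q ∨ p) there: w4:F. ✗
w4: successors {w5}; ¬◇(¬p ∧ q ∨ p) there: w5:T. ✓
w5: no successors, so □¬◇(¬p ∧ q ∨ p) holds vacuously. ✓
— 3 worlds.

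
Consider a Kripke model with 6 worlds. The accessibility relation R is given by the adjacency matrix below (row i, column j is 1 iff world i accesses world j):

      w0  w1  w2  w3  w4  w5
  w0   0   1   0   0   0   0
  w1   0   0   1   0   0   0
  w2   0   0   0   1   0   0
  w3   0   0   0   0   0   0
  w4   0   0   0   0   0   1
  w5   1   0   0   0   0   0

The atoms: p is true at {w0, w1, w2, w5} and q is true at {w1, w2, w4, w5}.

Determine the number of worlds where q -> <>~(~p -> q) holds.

3

w0: q is F, <>~(~p -> q) is F. ✓
w1: q is T, <>~(~p -> q) is F. ✗
w2: q is T, <>~(~p -> q) is T. ✓
w3: q is F, <>~(~p -> q) is F. ✓
w4: q is T, <>~(~p -> q) is F. ✗
w5: q is T, <>~(~p -> q) is F. ✗
Satisfying worlds: {w0, w2, w3}.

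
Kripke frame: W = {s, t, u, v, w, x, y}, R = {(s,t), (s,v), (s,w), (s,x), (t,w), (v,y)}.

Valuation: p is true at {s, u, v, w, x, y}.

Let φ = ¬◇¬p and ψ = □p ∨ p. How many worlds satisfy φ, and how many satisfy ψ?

6 and 7

For ¬◇¬p:
s: ◇¬p is T. ✗
t: ◇¬p is F. ✓
u: ◇¬p is F. ✓
v: ◇¬p is F. ✓
w: ◇¬p is F. ✓
x: ◇¬p is F. ✓
y: ◇¬p is F. ✓
— 6 worlds.
For □p ∨ p:
s: □p is F, p is T. ✓
t: □p is T, p is F. ✓
u: □p is T, p is T. ✓
v: □p is T, p is T. ✓
w: □p is T, p is T. ✓
x: □p is T, p is T. ✓
y: □p is T, p is T. ✓
— 7 worlds.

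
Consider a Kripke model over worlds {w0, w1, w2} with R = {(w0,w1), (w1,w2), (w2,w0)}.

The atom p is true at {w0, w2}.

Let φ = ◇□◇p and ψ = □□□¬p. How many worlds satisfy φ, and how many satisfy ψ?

For ◇□◇p:
w0: successors {w1}; □◇p there: w1:T. ✓
w1: successors {w2}; □◇p there: w2:F. ✗
w2: successors {w0}; □◇p there: w0:T. ✓
— 2 worlds.
For □□□¬p:
w0: successors {w1}; □□¬p there: w1:F. ✗
w1: successors {w2}; □□¬p there: w2:T. ✓
w2: successors {w0}; □□¬p there: w0:F. ✗
— 1 world.

2 and 1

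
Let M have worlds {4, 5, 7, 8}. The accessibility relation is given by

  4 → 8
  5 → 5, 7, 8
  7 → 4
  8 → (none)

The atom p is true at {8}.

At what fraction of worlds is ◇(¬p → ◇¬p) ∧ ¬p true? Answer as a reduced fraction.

1/2

4: ◇(¬p → ◇¬p) is T, ¬p is T. ✓
5: ◇(¬p → ◇¬p) is T, ¬p is T. ✓
7: ◇(¬p → ◇¬p) is F, ¬p is T. ✗
8: ◇(¬p → ◇¬p) is F, ¬p is F. ✗
That's 2 of 4 worlds, so 2/4 = 1/2.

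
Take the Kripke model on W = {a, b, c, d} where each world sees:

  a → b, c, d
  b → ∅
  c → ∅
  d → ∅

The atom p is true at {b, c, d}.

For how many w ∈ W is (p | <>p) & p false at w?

a: p | <>p is T, p is F. ✗
b: p | <>p is T, p is T. ✓
c: p | <>p is T, p is T. ✓
d: p | <>p is T, p is T. ✓
Satisfying worlds: {b, c, d}.
So (p | <>p) & p fails at the other 1 world.

1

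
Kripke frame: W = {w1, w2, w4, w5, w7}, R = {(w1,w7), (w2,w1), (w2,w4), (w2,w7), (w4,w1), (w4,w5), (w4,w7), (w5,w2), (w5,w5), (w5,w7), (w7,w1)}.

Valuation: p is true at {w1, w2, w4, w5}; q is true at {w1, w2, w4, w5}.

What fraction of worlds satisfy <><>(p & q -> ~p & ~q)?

4/5

w1: successors {w7}; <>(p & q -> ~p & ~q) there: w7:F. ✗
w2: successors {w1, w4, w7}; <>(p & q -> ~p & ~q) there: w1:T, w4:T, w7:F. ✓
w4: successors {w1, w5, w7}; <>(p & q -> ~p & ~q) there: w1:T, w5:T, w7:F. ✓
w5: successors {w2, w5, w7}; <>(p & q -> ~p & ~q) there: w2:T, w5:T, w7:F. ✓
w7: successors {w1}; <>(p & q -> ~p & ~q) there: w1:T. ✓
That's 4 of 5 worlds, so 4/5.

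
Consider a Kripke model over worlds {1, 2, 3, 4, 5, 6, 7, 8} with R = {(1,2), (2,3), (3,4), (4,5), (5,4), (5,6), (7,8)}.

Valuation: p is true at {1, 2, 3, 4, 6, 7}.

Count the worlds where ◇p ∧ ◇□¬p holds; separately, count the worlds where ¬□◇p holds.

2 and 3

For ◇p ∧ ◇□¬p:
1: ◇p is T, ◇□¬p is F. ✗
2: ◇p is T, ◇□¬p is F. ✗
3: ◇p is T, ◇□¬p is T. ✓
4: ◇p is F, ◇□¬p is F. ✗
5: ◇p is T, ◇□¬p is T. ✓
6: ◇p is F, ◇□¬p is F. ✗
7: ◇p is F, ◇□¬p is T. ✗
8: ◇p is F, ◇□¬p is F. ✗
— 2 worlds.
For ¬□◇p:
1: □◇p is T. ✗
2: □◇p is T. ✗
3: □◇p is F. ✓
4: □◇p is T. ✗
5: □◇p is F. ✓
6: □◇p is T. ✗
7: □◇p is F. ✓
8: □◇p is T. ✗
— 3 worlds.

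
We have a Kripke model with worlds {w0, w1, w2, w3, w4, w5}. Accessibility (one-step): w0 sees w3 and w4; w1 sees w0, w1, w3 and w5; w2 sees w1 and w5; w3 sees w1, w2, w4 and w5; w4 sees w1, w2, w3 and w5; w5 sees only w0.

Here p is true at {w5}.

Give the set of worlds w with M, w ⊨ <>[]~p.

w0: successors {w3, w4}; []~p there: w3:F, w4:F. ✗
w1: successors {w0, w1, w3, w5}; []~p there: w0:T, w1:F, w3:F, w5:T. ✓
w2: successors {w1, w5}; []~p there: w1:F, w5:T. ✓
w3: successors {w1, w2, w4, w5}; []~p there: w1:F, w2:F, w4:F, w5:T. ✓
w4: successors {w1, w2, w3, w5}; []~p there: w1:F, w2:F, w3:F, w5:T. ✓
w5: successors {w0}; []~p there: w0:T. ✓

{w1, w2, w3, w4, w5}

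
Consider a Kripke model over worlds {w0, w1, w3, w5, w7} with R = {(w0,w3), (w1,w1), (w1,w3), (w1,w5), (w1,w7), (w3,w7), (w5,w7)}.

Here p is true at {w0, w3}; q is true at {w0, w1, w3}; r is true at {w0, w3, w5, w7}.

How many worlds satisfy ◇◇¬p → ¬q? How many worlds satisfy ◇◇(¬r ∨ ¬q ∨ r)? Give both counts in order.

For ◇◇¬p → ¬q:
w0: ◇◇¬p is T, ¬q is F. ✗
w1: ◇◇¬p is T, ¬q is F. ✗
w3: ◇◇¬p is F, ¬q is F. ✓
w5: ◇◇¬p is F, ¬q is T. ✓
w7: ◇◇¬p is F, ¬q is T. ✓
— 3 worlds.
For ◇◇(¬r ∨ ¬q ∨ r):
w0: successors {w3}; ◇(¬r ∨ ¬q ∨ r) there: w3:T. ✓
w1: successors {w1, w3, w5, w7}; ◇(¬r ∨ ¬q ∨ r) there: w1:T, w3:T, w5:T, w7:F. ✓
w3: successors {w7}; ◇(¬r ∨ ¬q ∨ r) there: w7:F. ✗
w5: successors {w7}; ◇(¬r ∨ ¬q ∨ r) there: w7:F. ✗
w7: no successors, so ◇◇(¬r ∨ ¬q ∨ r) fails. ✗
— 2 worlds.

3 and 2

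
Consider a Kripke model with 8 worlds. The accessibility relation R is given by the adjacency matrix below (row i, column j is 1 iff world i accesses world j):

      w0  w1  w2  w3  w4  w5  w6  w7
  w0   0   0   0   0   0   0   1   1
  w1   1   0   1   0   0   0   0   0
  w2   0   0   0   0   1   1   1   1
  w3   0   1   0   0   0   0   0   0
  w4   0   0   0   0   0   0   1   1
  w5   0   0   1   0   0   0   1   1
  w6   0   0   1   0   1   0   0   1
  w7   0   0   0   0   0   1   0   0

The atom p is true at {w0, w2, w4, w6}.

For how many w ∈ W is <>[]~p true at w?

5

w0: successors {w6, w7}; []~p there: w6:F, w7:T. ✓
w1: successors {w0, w2}; []~p there: w0:F, w2:F. ✗
w2: successors {w4, w5, w6, w7}; []~p there: w4:F, w5:F, w6:F, w7:T. ✓
w3: successors {w1}; []~p there: w1:F. ✗
w4: successors {w6, w7}; []~p there: w6:F, w7:T. ✓
w5: successors {w2, w6, w7}; []~p there: w2:F, w6:F, w7:T. ✓
w6: successors {w2, w4, w7}; []~p there: w2:F, w4:F, w7:T. ✓
w7: successors {w5}; []~p there: w5:F. ✗
Satisfying worlds: {w0, w2, w4, w5, w6}.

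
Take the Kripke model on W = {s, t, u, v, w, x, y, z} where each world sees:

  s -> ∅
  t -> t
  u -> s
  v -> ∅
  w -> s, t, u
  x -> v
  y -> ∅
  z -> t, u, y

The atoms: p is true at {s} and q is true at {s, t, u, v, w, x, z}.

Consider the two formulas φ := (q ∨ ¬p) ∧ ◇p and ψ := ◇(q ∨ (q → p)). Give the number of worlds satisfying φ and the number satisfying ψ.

2 and 5

For (q ∨ ¬p) ∧ ◇p:
s: q ∨ ¬p is T, ◇p is F. ✗
t: q ∨ ¬p is T, ◇p is F. ✗
u: q ∨ ¬p is T, ◇p is T. ✓
v: q ∨ ¬p is T, ◇p is F. ✗
w: q ∨ ¬p is T, ◇p is T. ✓
x: q ∨ ¬p is T, ◇p is F. ✗
y: q ∨ ¬p is T, ◇p is F. ✗
z: q ∨ ¬p is T, ◇p is F. ✗
— 2 worlds.
For ◇(q ∨ (q → p)):
s: no successors, so ◇(q ∨ (q → p)) fails. ✗
t: successors {t}; q ∨ (q → p) there: t:T. ✓
u: successors {s}; q ∨ (q → p) there: s:T. ✓
v: no successors, so ◇(q ∨ (q → p)) fails. ✗
w: successors {s, t, u}; q ∨ (q → p) there: s:T, t:T, u:T. ✓
x: successors {v}; q ∨ (q → p) there: v:T. ✓
y: no successors, so ◇(q ∨ (q → p)) fails. ✗
z: successors {t, u, y}; q ∨ (q → p) there: t:T, u:T, y:T. ✓
— 5 worlds.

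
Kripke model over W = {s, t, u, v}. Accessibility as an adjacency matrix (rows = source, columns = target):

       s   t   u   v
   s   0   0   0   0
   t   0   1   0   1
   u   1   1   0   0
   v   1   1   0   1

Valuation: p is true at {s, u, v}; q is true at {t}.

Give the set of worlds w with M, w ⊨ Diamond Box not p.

s: no successors, so Diamond Box not p fails. ✗
t: successors {t, v}; Box not p there: t:F, v:F. ✗
u: successors {s, t}; Box not p there: s:T, t:F. ✓
v: successors {s, t, v}; Box not p there: s:T, t:F, v:F. ✓

{u, v}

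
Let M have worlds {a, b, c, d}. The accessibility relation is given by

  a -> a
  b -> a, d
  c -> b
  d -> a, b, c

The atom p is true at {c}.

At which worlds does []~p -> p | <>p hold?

{c, d}

a: []~p is T, p | <>p is F. ✗
b: []~p is T, p | <>p is F. ✗
c: []~p is T, p | <>p is T. ✓
d: []~p is F, p | <>p is T. ✓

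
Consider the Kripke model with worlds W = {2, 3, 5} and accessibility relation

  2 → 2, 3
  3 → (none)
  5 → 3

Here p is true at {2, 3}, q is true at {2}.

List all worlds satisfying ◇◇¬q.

2: successors {2, 3}; ◇¬q there: 2:T, 3:F. ✓
3: no successors, so ◇◇¬q fails. ✗
5: successors {3}; ◇¬q there: 3:F. ✗

{2}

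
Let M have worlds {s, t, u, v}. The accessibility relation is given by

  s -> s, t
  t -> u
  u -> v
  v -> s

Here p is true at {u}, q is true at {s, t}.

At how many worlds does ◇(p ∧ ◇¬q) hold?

1

s: successors {s, t}; p ∧ ◇¬q there: s:F, t:F. ✗
t: successors {u}; p ∧ ◇¬q there: u:T. ✓
u: successors {v}; p ∧ ◇¬q there: v:F. ✗
v: successors {s}; p ∧ ◇¬q there: s:F. ✗
Satisfying worlds: {t}.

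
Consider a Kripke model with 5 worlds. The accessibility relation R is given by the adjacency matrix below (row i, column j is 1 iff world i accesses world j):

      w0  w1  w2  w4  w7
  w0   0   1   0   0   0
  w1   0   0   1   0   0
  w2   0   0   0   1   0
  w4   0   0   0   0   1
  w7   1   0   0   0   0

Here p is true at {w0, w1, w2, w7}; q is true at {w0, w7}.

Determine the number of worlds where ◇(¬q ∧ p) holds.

2

w0: successors {w1}; ¬q ∧ p there: w1:T. ✓
w1: successors {w2}; ¬q ∧ p there: w2:T. ✓
w2: successors {w4}; ¬q ∧ p there: w4:F. ✗
w4: successors {w7}; ¬q ∧ p there: w7:F. ✗
w7: successors {w0}; ¬q ∧ p there: w0:F. ✗
Satisfying worlds: {w0, w1}.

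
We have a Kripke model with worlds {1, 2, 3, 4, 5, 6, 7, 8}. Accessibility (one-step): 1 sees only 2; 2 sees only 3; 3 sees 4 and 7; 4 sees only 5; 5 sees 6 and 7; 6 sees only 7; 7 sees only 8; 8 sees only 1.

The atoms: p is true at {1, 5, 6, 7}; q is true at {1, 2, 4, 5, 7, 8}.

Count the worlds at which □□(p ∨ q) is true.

1: successors {2}; □(p ∨ q) there: 2:F. ✗
2: successors {3}; □(p ∨ q) there: 3:T. ✓
3: successors {4, 7}; □(p ∨ q) there: 4:T, 7:T. ✓
4: successors {5}; □(p ∨ q) there: 5:T. ✓
5: successors {6, 7}; □(p ∨ q) there: 6:T, 7:T. ✓
6: successors {7}; □(p ∨ q) there: 7:T. ✓
7: successors {8}; □(p ∨ q) there: 8:T. ✓
8: successors {1}; □(p ∨ q) there: 1:T. ✓
Satisfying worlds: {2, 3, 4, 5, 6, 7, 8}.

7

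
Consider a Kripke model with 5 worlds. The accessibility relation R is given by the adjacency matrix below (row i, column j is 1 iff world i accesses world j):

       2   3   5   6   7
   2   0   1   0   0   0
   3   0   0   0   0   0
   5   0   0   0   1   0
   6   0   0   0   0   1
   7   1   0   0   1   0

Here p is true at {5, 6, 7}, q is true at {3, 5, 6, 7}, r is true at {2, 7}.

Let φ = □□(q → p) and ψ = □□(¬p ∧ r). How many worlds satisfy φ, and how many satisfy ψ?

4 and 2

For □□(q → p):
2: successors {3}; □(q → p) there: 3:T. ✓
3: no successors, so □□(q → p) holds vacuously. ✓
5: successors {6}; □(q → p) there: 6:T. ✓
6: successors {7}; □(q → p) there: 7:T. ✓
7: successors {2, 6}; □(q → p) there: 2:F, 6:T. ✗
— 4 worlds.
For □□(¬p ∧ r):
2: successors {3}; □(¬p ∧ r) there: 3:T. ✓
3: no successors, so □□(¬p ∧ r) holds vacuously. ✓
5: successors {6}; □(¬p ∧ r) there: 6:F. ✗
6: successors {7}; □(¬p ∧ r) there: 7:F. ✗
7: successors {2, 6}; □(¬p ∧ r) there: 2:F, 6:F. ✗
— 2 worlds.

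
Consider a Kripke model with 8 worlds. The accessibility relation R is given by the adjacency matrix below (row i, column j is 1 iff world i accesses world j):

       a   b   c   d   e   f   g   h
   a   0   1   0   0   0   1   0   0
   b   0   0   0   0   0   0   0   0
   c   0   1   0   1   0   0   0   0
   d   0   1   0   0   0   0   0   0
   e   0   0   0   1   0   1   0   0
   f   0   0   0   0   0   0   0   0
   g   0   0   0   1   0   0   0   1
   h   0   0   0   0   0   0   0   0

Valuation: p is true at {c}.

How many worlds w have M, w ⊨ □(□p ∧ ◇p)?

3

a: successors {b, f}; □p ∧ ◇p there: b:F, f:F. ✗
b: no successors, so □(□p ∧ ◇p) holds vacuously. ✓
c: successors {b, d}; □p ∧ ◇p there: b:F, d:F. ✗
d: successors {b}; □p ∧ ◇p there: b:F. ✗
e: successors {d, f}; □p ∧ ◇p there: d:F, f:F. ✗
f: no successors, so □(□p ∧ ◇p) holds vacuously. ✓
g: successors {d, h}; □p ∧ ◇p there: d:F, h:F. ✗
h: no successors, so □(□p ∧ ◇p) holds vacuously. ✓
Satisfying worlds: {b, f, h}.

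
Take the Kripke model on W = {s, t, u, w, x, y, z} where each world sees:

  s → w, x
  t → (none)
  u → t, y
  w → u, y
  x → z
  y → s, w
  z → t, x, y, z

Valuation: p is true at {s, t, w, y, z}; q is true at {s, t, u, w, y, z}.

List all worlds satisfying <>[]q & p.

{s, w, y, z}

s: <>[]q is T, p is T. ✓
t: <>[]q is F, p is T. ✗
u: <>[]q is T, p is F. ✗
w: <>[]q is T, p is T. ✓
x: <>[]q is F, p is F. ✗
y: <>[]q is T, p is T. ✓
z: <>[]q is T, p is T. ✓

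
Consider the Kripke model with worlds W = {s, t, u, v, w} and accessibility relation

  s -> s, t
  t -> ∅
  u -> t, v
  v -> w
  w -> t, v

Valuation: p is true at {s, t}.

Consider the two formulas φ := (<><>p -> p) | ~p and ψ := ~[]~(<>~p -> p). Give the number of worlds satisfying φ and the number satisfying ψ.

For (<><>p -> p) | ~p:
s: <><>p -> p is T, ~p is F. ✓
t: <><>p -> p is T, ~p is F. ✓
u: <><>p -> p is T, ~p is T. ✓
v: <><>p -> p is F, ~p is T. ✓
w: <><>p -> p is T, ~p is T. ✓
— 5 worlds.
For ~[]~(<>~p -> p):
s: []~(<>~p -> p) is F. ✓
t: []~(<>~p -> p) is T. ✗
u: []~(<>~p -> p) is F. ✓
v: []~(<>~p -> p) is T. ✗
w: []~(<>~p -> p) is F. ✓
— 3 worlds.

5 and 3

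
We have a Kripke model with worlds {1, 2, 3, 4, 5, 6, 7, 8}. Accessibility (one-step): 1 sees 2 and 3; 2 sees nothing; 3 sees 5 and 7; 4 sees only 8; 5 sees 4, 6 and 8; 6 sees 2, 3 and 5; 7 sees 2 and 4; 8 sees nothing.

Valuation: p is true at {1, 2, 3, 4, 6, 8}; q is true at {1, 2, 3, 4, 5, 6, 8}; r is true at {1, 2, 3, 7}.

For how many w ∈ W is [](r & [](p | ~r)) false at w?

6

1: successors {2, 3}; r & [](p | ~r) there: 2:T, 3:F. ✗
2: no successors, so [](r & [](p | ~r)) holds vacuously. ✓
3: successors {5, 7}; r & [](p | ~r) there: 5:F, 7:T. ✗
4: successors {8}; r & [](p | ~r) there: 8:F. ✗
5: successors {4, 6, 8}; r & [](p | ~r) there: 4:F, 6:F, 8:F. ✗
6: successors {2, 3, 5}; r & [](p | ~r) there: 2:T, 3:F, 5:F. ✗
7: successors {2, 4}; r & [](p | ~r) there: 2:T, 4:F. ✗
8: no successors, so [](r & [](p | ~r)) holds vacuously. ✓
Satisfying worlds: {2, 8}.
So [](r & [](p | ~r)) fails at the other 6 worlds.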